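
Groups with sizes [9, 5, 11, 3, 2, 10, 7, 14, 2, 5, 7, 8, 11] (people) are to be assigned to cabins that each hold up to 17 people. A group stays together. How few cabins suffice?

Total = 14 + 11 + 11 + 10 + 9 + 8 + 7 + 7 + 5 + 5 + 3 + 2 + 2 = 94 people.
Lower bound: ⌈94/17⌉ = 6 cabins.
A packing using 6 cabins:
  cabin 1: 14 + 3 = 17
  cabin 2: 11 + 5 = 16
  cabin 3: 11 + 5 = 16
  cabin 4: 10 + 7 = 17
  cabin 5: 9 + 8 = 17
  cabin 6: 7 + 2 + 2 = 11
This matches the lower bound, so 6 is optimal.

6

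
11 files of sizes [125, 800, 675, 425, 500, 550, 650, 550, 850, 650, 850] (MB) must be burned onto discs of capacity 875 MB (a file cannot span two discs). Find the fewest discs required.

Total = 850 + 850 + 800 + 675 + 650 + 650 + 550 + 550 + 500 + 425 + 125 = 6625 MB.
Lower bound: ⌈6625/875⌉ = 8 discs.
Also, 9 files each exceed 875/2 MB, and no two of those can share a disc, so at least 9 discs are needed.
A packing using 10 discs:
  disc 1: 850 = 850
  disc 2: 850 = 850
  disc 3: 800 = 800
  disc 4: 675 + 125 = 800
  disc 5: 650 = 650
  disc 6: 650 = 650
  disc 7: 550 = 550
  disc 8: 550 = 550
  disc 9: 500 = 500
  disc 10: 425 = 425
No arrangement into 9 discs stays within capacity, so 10 is optimal.

10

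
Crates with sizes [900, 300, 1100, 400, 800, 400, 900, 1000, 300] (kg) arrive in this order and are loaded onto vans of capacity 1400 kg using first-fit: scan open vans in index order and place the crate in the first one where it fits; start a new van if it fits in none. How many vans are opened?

5

  900 → van 1 (new)  [load 900/1400]
  300 → van 1  [load 1200/1400]
  1100 → van 2 (new)  [load 1100/1400]
  400 → van 3 (new)  [load 400/1400]
  800 → van 3  [load 1200/1400]
  400 → van 4 (new)  [load 400/1400]
  900 → van 4  [load 1300/1400]
  1000 → van 5 (new)  [load 1000/1400]
  300 → van 2  [load 1400/1400]
5 vans opened.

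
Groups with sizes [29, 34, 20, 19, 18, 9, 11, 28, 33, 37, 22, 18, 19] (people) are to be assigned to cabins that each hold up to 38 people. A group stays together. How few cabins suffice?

Total = 37 + 34 + 33 + 29 + 28 + 22 + 20 + 19 + 19 + 18 + 18 + 11 + 9 = 297 people.
Lower bound: ⌈297/38⌉ = 8 cabins.
A packing using 9 cabins:
  cabin 1: 37 = 37
  cabin 2: 34 = 34
  cabin 3: 33 = 33
  cabin 4: 29 + 9 = 38
  cabin 5: 28 = 28
  cabin 6: 22 + 11 = 33
  cabin 7: 20 + 18 = 38
  cabin 8: 19 + 19 = 38
  cabin 9: 18 = 18
No arrangement into 8 cabins stays within capacity, so 9 is optimal.

9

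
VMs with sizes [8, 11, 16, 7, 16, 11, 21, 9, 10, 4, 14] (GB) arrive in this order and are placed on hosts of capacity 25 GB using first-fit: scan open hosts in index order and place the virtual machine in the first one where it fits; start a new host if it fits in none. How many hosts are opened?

6

  8 → host 1 (new)  [load 8/25]
  11 → host 1  [load 19/25]
  16 → host 2 (new)  [load 16/25]
  7 → host 2  [load 23/25]
  16 → host 3 (new)  [load 16/25]
  11 → host 4 (new)  [load 11/25]
  21 → host 5 (new)  [load 21/25]
  9 → host 3  [load 25/25]
  10 → host 4  [load 21/25]
  4 → host 1  [load 23/25]
  14 → host 6 (new)  [load 14/25]
6 hosts opened.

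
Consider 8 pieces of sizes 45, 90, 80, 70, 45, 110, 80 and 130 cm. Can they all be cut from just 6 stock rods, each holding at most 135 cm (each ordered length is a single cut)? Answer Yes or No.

Yes

A valid assignment using 6 stock rods:
  stock rod 1: 130 = 130
  stock rod 2: 110 = 110
  stock rod 3: 90 + 45 = 135
  stock rod 4: 80 + 45 = 125
  stock rod 5: 80 = 80
  stock rod 6: 70 = 70
Every load is within 135 cm, so 6 stock rods suffice.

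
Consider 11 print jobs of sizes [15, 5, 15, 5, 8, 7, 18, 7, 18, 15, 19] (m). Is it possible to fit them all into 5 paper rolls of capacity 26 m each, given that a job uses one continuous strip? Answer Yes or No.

Total = 132 m; ⌈132/26⌉ = 6.
At least 6 paper rolls are required, but only 5 are allowed.

No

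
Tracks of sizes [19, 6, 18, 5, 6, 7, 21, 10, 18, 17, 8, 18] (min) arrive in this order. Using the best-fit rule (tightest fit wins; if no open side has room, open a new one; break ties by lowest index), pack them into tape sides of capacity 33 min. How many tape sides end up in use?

  19 → side 1 (new)  [load 19/33]
  6 → side 1  [load 25/33]
  18 → side 2 (new)  [load 18/33]
  5 → side 1  [load 30/33]
  6 → side 2  [load 24/33]
  7 → side 2  [load 31/33]
  21 → side 3 (new)  [load 21/33]
  10 → side 3  [load 31/33]
  18 → side 4 (new)  [load 18/33]
  17 → side 5 (new)  [load 17/33]
  8 → side 4  [load 26/33]
  18 → side 6 (new)  [load 18/33]
6 tape sides opened.

6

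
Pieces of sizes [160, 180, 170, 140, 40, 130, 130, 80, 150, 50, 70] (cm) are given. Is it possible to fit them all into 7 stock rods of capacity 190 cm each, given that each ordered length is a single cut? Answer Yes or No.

Total = 1300 cm; ⌈1300/190⌉ = 7.
The bound of 7 does not rule out 7, but exhaustive search shows no assignment into 7 stock rods of capacity 190 cm exists — the minimum is 8.

No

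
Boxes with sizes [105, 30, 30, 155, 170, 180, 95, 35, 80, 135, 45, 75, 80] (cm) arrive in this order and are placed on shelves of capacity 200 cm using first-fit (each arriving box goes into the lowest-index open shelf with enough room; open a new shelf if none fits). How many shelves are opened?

7

  105 → shelf 1 (new)  [load 105/200]
  30 → shelf 1  [load 135/200]
  30 → shelf 1  [load 165/200]
  155 → shelf 2 (new)  [load 155/200]
  170 → shelf 3 (new)  [load 170/200]
  180 → shelf 4 (new)  [load 180/200]
  95 → shelf 5 (new)  [load 95/200]
  35 → shelf 1  [load 200/200]
  80 → shelf 5  [load 175/200]
  135 → shelf 6 (new)  [load 135/200]
  45 → shelf 2  [load 200/200]
  75 → shelf 7 (new)  [load 75/200]
  80 → shelf 7  [load 155/200]
7 shelves opened.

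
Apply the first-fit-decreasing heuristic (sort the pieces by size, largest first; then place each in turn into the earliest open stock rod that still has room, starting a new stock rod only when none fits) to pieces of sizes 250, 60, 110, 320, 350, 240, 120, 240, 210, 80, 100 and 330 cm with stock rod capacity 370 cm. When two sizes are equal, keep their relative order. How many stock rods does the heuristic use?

Sorted descending: 350, 330, 320, 250, 240, 240, 210, 120, 110, 100, 80, 60.
  350 → stock rod 1 (new)  [load 350/370]
  330 → stock rod 2 (new)  [load 330/370]
  320 → stock rod 3 (new)  [load 320/370]
  250 → stock rod 4 (new)  [load 250/370]
  240 → stock rod 5 (new)  [load 240/370]
  240 → stock rod 6 (new)  [load 240/370]
  210 → stock rod 7 (new)  [load 210/370]
  120 → stock rod 4  [load 370/370]
  110 → stock rod 5  [load 350/370]
  100 → stock rod 6  [load 340/370]
  80 → stock rod 7  [load 290/370]
  60 → stock rod 7  [load 350/370]
7 stock rods opened.

7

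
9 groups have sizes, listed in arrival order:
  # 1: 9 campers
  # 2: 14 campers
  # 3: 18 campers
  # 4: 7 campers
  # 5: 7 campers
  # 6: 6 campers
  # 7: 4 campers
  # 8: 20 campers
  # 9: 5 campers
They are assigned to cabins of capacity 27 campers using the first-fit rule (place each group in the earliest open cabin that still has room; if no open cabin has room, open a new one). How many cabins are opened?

4

  9 → cabin 1 (new)  [load 9/27]
  14 → cabin 1  [load 23/27]
  18 → cabin 2 (new)  [load 18/27]
  7 → cabin 2  [load 25/27]
  7 → cabin 3 (new)  [load 7/27]
  6 → cabin 3  [load 13/27]
  4 → cabin 1  [load 27/27]
  20 → cabin 4 (new)  [load 20/27]
  5 → cabin 3  [load 18/27]
4 cabins opened.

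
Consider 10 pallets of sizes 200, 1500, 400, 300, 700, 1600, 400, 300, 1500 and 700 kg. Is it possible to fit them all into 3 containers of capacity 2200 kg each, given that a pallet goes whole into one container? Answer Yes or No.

No

Total = 7600 kg; ⌈7600/2200⌉ = 4.
At least 4 containers are required, but only 3 are allowed.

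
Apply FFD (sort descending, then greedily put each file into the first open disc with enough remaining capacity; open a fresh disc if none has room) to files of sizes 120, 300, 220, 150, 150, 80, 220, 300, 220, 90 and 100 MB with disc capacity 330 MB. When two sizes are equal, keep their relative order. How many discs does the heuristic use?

Sorted descending: 300, 300, 220, 220, 220, 150, 150, 120, 100, 90, 80.
  300 → disc 1 (new)  [load 300/330]
  300 → disc 2 (new)  [load 300/330]
  220 → disc 3 (new)  [load 220/330]
  220 → disc 4 (new)  [load 220/330]
  220 → disc 5 (new)  [load 220/330]
  150 → disc 6 (new)  [load 150/330]
  150 → disc 6  [load 300/330]
  120 → disc 7 (new)  [load 120/330]
  100 → disc 3  [load 320/330]
  90 → disc 4  [load 310/330]
  80 → disc 5  [load 300/330]
7 discs opened.

7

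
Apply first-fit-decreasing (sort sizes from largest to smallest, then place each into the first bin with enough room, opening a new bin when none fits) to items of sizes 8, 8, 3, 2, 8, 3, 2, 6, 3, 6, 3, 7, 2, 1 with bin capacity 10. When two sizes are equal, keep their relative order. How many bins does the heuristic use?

7

Sorted descending: 8, 8, 8, 7, 6, 6, 3, 3, 3, 3, 2, 2, 2, 1.
  8 → bin 1 (new)  [load 8/10]
  8 → bin 2 (new)  [load 8/10]
  8 → bin 3 (new)  [load 8/10]
  7 → bin 4 (new)  [load 7/10]
  6 → bin 5 (new)  [load 6/10]
  6 → bin 6 (new)  [load 6/10]
  3 → bin 4  [load 10/10]
  3 → bin 5  [load 9/10]
  3 → bin 6  [load 9/10]
  3 → bin 7 (new)  [load 3/10]
  2 → bin 1  [load 10/10]
  2 → bin 2  [load 10/10]
  2 → bin 3  [load 10/10]
  1 → bin 5  [load 10/10]
7 bins opened.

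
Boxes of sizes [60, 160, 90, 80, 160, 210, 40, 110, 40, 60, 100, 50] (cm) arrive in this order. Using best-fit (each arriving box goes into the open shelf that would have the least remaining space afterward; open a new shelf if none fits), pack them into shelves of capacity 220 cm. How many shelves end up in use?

  60 → shelf 1 (new)  [load 60/220]
  160 → shelf 1  [load 220/220]
  90 → shelf 2 (new)  [load 90/220]
  80 → shelf 2  [load 170/220]
  160 → shelf 3 (new)  [load 160/220]
  210 → shelf 4 (new)  [load 210/220]
  40 → shelf 2  [load 210/220]
  110 → shelf 5 (new)  [load 110/220]
  40 → shelf 3  [load 200/220]
  60 → shelf 5  [load 170/220]
  100 → shelf 6 (new)  [load 100/220]
  50 → shelf 5  [load 220/220]
6 shelves opened.

6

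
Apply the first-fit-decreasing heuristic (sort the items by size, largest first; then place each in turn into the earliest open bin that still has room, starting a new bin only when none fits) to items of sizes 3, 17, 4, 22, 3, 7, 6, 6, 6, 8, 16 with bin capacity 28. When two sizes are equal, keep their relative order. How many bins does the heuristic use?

Sorted descending: 22, 17, 16, 8, 7, 6, 6, 6, 4, 3, 3.
  22 → bin 1 (new)  [load 22/28]
  17 → bin 2 (new)  [load 17/28]
  16 → bin 3 (new)  [load 16/28]
  8 → bin 2  [load 25/28]
  7 → bin 3  [load 23/28]
  6 → bin 1  [load 28/28]
  6 → bin 4 (new)  [load 6/28]
  6 → bin 4  [load 12/28]
  4 → bin 3  [load 27/28]
  3 → bin 2  [load 28/28]
  3 → bin 4  [load 15/28]
4 bins opened.

4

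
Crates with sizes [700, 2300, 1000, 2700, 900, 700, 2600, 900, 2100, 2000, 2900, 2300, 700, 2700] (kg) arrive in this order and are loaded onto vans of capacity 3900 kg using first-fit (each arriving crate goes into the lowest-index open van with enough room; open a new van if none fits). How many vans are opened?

  700 → van 1 (new)  [load 700/3900]
  2300 → van 1  [load 3000/3900]
  1000 → van 2 (new)  [load 1000/3900]
  2700 → van 2  [load 3700/3900]
  900 → van 1  [load 3900/3900]
  700 → van 3 (new)  [load 700/3900]
  2600 → van 3  [load 3300/3900]
  900 → van 4 (new)  [load 900/3900]
  2100 → van 4  [load 3000/3900]
  2000 → van 5 (new)  [load 2000/3900]
  2900 → van 6 (new)  [load 2900/3900]
  2300 → van 7 (new)  [load 2300/3900]
  700 → van 4  [load 3700/3900]
  2700 → van 8 (new)  [load 2700/3900]
8 vans opened.

8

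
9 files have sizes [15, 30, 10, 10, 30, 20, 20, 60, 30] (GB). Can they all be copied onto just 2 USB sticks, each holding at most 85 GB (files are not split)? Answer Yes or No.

Total = 225 GB; ⌈225/85⌉ = 3.
At least 3 USB sticks are required, but only 2 are allowed.

No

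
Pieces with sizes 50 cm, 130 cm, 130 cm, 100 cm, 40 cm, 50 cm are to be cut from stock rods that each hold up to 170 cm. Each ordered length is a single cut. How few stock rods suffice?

4

Total = 130 + 130 + 100 + 50 + 50 + 40 = 500 cm.
Lower bound: ⌈500/170⌉ = 3 stock rods.
A packing using 4 stock rods:
  stock rod 1: 130 + 40 = 170
  stock rod 2: 130 = 130
  stock rod 3: 100 + 50 = 150
  stock rod 4: 50 = 50
No arrangement into 3 stock rods stays within capacity, so 4 is optimal.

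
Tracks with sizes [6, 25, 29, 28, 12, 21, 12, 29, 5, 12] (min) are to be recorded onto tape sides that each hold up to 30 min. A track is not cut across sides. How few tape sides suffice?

7

Total = 29 + 29 + 28 + 25 + 21 + 12 + 12 + 12 + 6 + 5 = 179 min.
Lower bound: ⌈179/30⌉ = 6 tape sides.
A packing using 7 tape sides:
  side 1: 29 = 29
  side 2: 29 = 29
  side 3: 28 = 28
  side 4: 25 + 5 = 30
  side 5: 21 + 6 = 27
  side 6: 12 + 12 = 24
  side 7: 12 = 12
No arrangement into 6 tape sides stays within capacity, so 7 is optimal.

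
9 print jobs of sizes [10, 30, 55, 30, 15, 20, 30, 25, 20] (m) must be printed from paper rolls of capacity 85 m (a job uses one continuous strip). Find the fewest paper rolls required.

3

Total = 55 + 30 + 30 + 30 + 25 + 20 + 20 + 15 + 10 = 235 m.
Lower bound: ⌈235/85⌉ = 3 paper rolls.
A packing using 3 paper rolls:
  roll 1: 55 + 30 = 85
  roll 2: 30 + 30 + 25 = 85
  roll 3: 20 + 20 + 15 + 10 = 65
This matches the lower bound, so 3 is optimal.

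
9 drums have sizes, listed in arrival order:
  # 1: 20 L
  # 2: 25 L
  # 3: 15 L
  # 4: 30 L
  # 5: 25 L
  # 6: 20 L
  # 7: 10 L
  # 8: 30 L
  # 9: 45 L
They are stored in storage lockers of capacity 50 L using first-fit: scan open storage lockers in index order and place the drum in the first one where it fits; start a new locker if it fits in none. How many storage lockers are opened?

  20 → locker 1 (new)  [load 20/50]
  25 → locker 1  [load 45/50]
  15 → locker 2 (new)  [load 15/50]
  30 → locker 2  [load 45/50]
  25 → locker 3 (new)  [load 25/50]
  20 → locker 3  [load 45/50]
  10 → locker 4 (new)  [load 10/50]
  30 → locker 4  [load 40/50]
  45 → locker 5 (new)  [load 45/50]
5 storage lockers opened.

5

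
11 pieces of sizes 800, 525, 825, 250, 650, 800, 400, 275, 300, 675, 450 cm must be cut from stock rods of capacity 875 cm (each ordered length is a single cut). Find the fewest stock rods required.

8

Total = 825 + 800 + 800 + 675 + 650 + 525 + 450 + 400 + 300 + 275 + 250 = 5950 cm.
Lower bound: ⌈5950/875⌉ = 7 stock rods.
A packing using 8 stock rods:
  stock rod 1: 825 = 825
  stock rod 2: 800 = 800
  stock rod 3: 800 = 800
  stock rod 4: 675 = 675
  stock rod 5: 650 = 650
  stock rod 6: 525 + 300 = 825
  stock rod 7: 450 + 400 = 850
  stock rod 8: 275 + 250 = 525
No arrangement into 7 stock rods stays within capacity, so 8 is optimal.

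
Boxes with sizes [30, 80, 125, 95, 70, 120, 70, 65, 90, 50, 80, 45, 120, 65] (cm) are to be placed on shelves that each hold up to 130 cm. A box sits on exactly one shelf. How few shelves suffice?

10

Total = 125 + 120 + 120 + 95 + 90 + 80 + 80 + 70 + 70 + 65 + 65 + 50 + 45 + 30 = 1105 cm.
Lower bound: ⌈1105/130⌉ = 9 shelves.
A packing using 10 shelves:
  shelf 1: 125 = 125
  shelf 2: 120 = 120
  shelf 3: 120 = 120
  shelf 4: 95 + 30 = 125
  shelf 5: 90 = 90
  shelf 6: 80 + 50 = 130
  shelf 7: 80 + 45 = 125
  shelf 8: 70 = 70
  shelf 9: 70 = 70
  shelf 10: 65 + 65 = 130
No arrangement into 9 shelves stays within capacity, so 10 is optimal.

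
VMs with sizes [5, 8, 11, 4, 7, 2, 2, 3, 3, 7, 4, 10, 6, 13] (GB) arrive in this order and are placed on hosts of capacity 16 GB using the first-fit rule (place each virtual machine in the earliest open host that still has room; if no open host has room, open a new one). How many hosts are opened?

  5 → host 1 (new)  [load 5/16]
  8 → host 1  [load 13/16]
  11 → host 2 (new)  [load 11/16]
  4 → host 2  [load 15/16]
  7 → host 3 (new)  [load 7/16]
  2 → host 1  [load 15/16]
  2 → host 3  [load 9/16]
  3 → host 3  [load 12/16]
  3 → host 3  [load 15/16]
  7 → host 4 (new)  [load 7/16]
  4 → host 4  [load 11/16]
  10 → host 5 (new)  [load 10/16]
  6 → host 5  [load 16/16]
  13 → host 6 (new)  [load 13/16]
6 hosts opened.

6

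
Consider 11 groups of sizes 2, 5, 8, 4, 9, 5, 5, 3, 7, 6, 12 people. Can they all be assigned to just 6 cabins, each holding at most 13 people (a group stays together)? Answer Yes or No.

A valid assignment using 6 cabins:
  cabin 1: 12 = 12
  cabin 2: 9 + 4 = 13
  cabin 3: 8 + 5 = 13
  cabin 4: 7 + 6 = 13
  cabin 5: 5 + 5 + 3 = 13
  cabin 6: 2 = 2
Every load is within 13 people, so 6 cabins suffice.

Yes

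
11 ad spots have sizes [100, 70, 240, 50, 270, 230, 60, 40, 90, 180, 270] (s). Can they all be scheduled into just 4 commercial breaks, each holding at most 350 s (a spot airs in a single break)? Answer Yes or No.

Total = 1600 s; ⌈1600/350⌉ = 5.
At least 5 commercial breaks are required, but only 4 are allowed.

No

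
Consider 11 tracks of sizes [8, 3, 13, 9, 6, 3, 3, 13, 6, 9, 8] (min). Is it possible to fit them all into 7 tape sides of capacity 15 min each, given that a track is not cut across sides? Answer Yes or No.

A valid assignment using 6 tape sides:
  side 1: 13 = 13
  side 2: 13 = 13
  side 3: 9 + 6 = 15
  side 4: 9 + 6 = 15
  side 5: 8 + 3 + 3 = 14
  side 6: 8 + 3 = 11
That uses only 6 ≤ 7, so 7 tape sides are enough.

Yes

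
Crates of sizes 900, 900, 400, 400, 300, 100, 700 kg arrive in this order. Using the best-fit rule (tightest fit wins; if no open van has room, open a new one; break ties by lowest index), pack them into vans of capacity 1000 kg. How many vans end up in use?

4

  900 → van 1 (new)  [load 900/1000]
  900 → van 2 (new)  [load 900/1000]
  400 → van 3 (new)  [load 400/1000]
  400 → van 3  [load 800/1000]
  300 → van 4 (new)  [load 300/1000]
  100 → van 1  [load 1000/1000]
  700 → van 4  [load 1000/1000]
4 vans opened.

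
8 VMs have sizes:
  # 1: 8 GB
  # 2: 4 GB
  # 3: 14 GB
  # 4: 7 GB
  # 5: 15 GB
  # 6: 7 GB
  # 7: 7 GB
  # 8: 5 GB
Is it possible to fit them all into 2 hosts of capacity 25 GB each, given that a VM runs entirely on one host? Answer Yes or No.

Total = 67 GB; ⌈67/25⌉ = 3.
At least 3 hosts are required, but only 2 are allowed.

No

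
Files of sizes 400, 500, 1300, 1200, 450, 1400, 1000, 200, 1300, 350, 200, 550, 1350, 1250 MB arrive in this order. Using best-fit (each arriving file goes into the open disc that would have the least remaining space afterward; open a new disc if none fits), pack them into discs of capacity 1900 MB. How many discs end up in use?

7

  400 → disc 1 (new)  [load 400/1900]
  500 → disc 1  [load 900/1900]
  1300 → disc 2 (new)  [load 1300/1900]
  1200 → disc 3 (new)  [load 1200/1900]
  450 → disc 2  [load 1750/1900]
  1400 → disc 4 (new)  [load 1400/1900]
  1000 → disc 1  [load 1900/1900]
  200 → disc 4  [load 1600/1900]
  1300 → disc 5 (new)  [load 1300/1900]
  350 → disc 5  [load 1650/1900]
  200 → disc 5  [load 1850/1900]
  550 → disc 3  [load 1750/1900]
  1350 → disc 6 (new)  [load 1350/1900]
  1250 → disc 7 (new)  [load 1250/1900]
7 discs opened.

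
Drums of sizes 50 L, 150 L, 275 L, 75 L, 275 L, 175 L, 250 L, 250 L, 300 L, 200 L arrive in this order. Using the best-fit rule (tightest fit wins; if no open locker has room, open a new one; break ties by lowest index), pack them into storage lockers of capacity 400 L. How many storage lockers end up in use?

7

  50 → locker 1 (new)  [load 50/400]
  150 → locker 1  [load 200/400]
  275 → locker 2 (new)  [load 275/400]
  75 → locker 2  [load 350/400]
  275 → locker 3 (new)  [load 275/400]
  175 → locker 1  [load 375/400]
  250 → locker 4 (new)  [load 250/400]
  250 → locker 5 (new)  [load 250/400]
  300 → locker 6 (new)  [load 300/400]
  200 → locker 7 (new)  [load 200/400]
7 storage lockers opened.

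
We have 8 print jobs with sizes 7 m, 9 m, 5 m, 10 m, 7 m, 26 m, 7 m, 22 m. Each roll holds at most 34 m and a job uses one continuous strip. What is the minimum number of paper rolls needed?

Total = 26 + 22 + 10 + 9 + 7 + 7 + 7 + 5 = 93 m.
Lower bound: ⌈93/34⌉ = 3 paper rolls.
A packing using 3 paper rolls:
  roll 1: 26 + 7 = 33
  roll 2: 22 + 10 = 32
  roll 3: 9 + 7 + 7 + 5 = 28
This matches the lower bound, so 3 is optimal.

3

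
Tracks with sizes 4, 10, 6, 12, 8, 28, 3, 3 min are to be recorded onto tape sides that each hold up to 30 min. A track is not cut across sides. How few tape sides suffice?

Total = 28 + 12 + 10 + 8 + 6 + 4 + 3 + 3 = 74 min.
Lower bound: ⌈74/30⌉ = 3 tape sides.
A packing using 3 tape sides:
  side 1: 28 = 28
  side 2: 12 + 10 + 8 = 30
  side 3: 6 + 4 + 3 + 3 = 16
This matches the lower bound, so 3 is optimal.

3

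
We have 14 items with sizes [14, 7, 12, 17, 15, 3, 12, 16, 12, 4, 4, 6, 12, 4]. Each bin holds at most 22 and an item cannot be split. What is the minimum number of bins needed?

Total = 17 + 16 + 15 + 14 + 12 + 12 + 12 + 12 + 7 + 6 + 4 + 4 + 4 + 3 = 138.
Lower bound: ⌈138/22⌉ = 7 bins.
Also, 8 items each exceed 11, and no two of those can share a bin, so at least 8 bins are needed.
A packing using 8 bins:
  bin 1: 17 + 4 = 21
  bin 2: 16 + 6 = 22
  bin 3: 15 + 7 = 22
  bin 4: 14 + 4 + 4 = 22
  bin 5: 12 + 3 = 15
  bin 6: 12 = 12
  bin 7: 12 = 12
  bin 8: 12 = 12
This matches the lower bound, so 8 is optimal.

8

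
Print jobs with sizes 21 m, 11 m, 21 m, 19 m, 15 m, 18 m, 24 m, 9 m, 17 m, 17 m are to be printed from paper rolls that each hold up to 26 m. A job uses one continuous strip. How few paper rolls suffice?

8

Total = 24 + 21 + 21 + 19 + 18 + 17 + 17 + 15 + 11 + 9 = 172 m.
Lower bound: ⌈172/26⌉ = 7 paper rolls.
Also, 8 print jobs each exceed 13 m, and no two of those can share a roll, so at least 8 paper rolls are needed.
A packing using 8 paper rolls:
  roll 1: 24 = 24
  roll 2: 21 = 21
  roll 3: 21 = 21
  roll 4: 19 = 19
  roll 5: 18 = 18
  roll 6: 17 + 9 = 26
  roll 7: 17 = 17
  roll 8: 15 + 11 = 26
This matches the lower bound, so 8 is optimal.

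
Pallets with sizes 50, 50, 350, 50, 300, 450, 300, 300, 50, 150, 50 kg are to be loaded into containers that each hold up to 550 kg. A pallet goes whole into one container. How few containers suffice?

5

Total = 450 + 350 + 300 + 300 + 300 + 150 + 50 + 50 + 50 + 50 + 50 = 2100 kg.
Lower bound: ⌈2100/550⌉ = 4 containers.
Also, 5 pallets each exceed 275 kg, and no two of those can share a container, so at least 5 containers are needed.
A packing using 5 containers:
  container 1: 450 + 50 + 50 = 550
  container 2: 350 + 150 + 50 = 550
  container 3: 300 + 50 + 50 = 400
  container 4: 300 = 300
  container 5: 300 = 300
This matches the lower bound, so 5 is optimal.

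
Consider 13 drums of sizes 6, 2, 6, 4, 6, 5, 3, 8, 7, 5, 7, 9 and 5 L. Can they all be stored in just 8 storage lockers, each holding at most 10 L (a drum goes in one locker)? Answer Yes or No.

Total = 73 L; ⌈73/10⌉ = 8.
The bound of 8 does not rule out 8, but exhaustive search shows no assignment into 8 storage lockers of capacity 10 L exists — the minimum is 9.

No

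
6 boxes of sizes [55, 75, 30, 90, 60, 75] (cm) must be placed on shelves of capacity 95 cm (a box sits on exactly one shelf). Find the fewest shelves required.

5

Total = 90 + 75 + 75 + 60 + 55 + 30 = 385 cm.
Lower bound: ⌈385/95⌉ = 5 shelves.
A packing using 5 shelves:
  shelf 1: 90 = 90
  shelf 2: 75 = 75
  shelf 3: 75 = 75
  shelf 4: 60 + 30 = 90
  shelf 5: 55 = 55
This matches the lower bound, so 5 is optimal.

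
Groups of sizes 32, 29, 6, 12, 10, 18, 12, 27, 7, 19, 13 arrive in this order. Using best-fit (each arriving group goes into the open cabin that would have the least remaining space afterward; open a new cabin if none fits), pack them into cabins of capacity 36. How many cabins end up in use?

  32 → cabin 1 (new)  [load 32/36]
  29 → cabin 2 (new)  [load 29/36]
  6 → cabin 2  [load 35/36]
  12 → cabin 3 (new)  [load 12/36]
  10 → cabin 3  [load 22/36]
  18 → cabin 4 (new)  [load 18/36]
  12 → cabin 3  [load 34/36]
  27 → cabin 5 (new)  [load 27/36]
  7 → cabin 5  [load 34/36]
  19 → cabin 6 (new)  [load 19/36]
  13 → cabin 6  [load 32/36]
6 cabins opened.

6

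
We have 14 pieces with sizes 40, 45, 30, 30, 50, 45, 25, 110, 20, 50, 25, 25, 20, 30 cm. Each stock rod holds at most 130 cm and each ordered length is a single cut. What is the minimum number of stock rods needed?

Total = 110 + 50 + 50 + 45 + 45 + 40 + 30 + 30 + 30 + 25 + 25 + 25 + 20 + 20 = 545 cm.
Lower bound: ⌈545/130⌉ = 5 stock rods.
A packing using 5 stock rods:
  stock rod 1: 110 + 20 = 130
  stock rod 2: 50 + 50 + 30 = 130
  stock rod 3: 45 + 45 + 40 = 130
  stock rod 4: 30 + 30 + 25 + 25 + 20 = 130
  stock rod 5: 25 = 25
This matches the lower bound, so 5 is optimal.

5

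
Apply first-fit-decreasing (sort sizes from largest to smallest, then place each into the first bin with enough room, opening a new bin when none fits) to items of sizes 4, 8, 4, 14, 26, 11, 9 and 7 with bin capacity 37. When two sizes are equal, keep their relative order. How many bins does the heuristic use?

3

Sorted descending: 26, 14, 11, 9, 8, 7, 4, 4.
  26 → bin 1 (new)  [load 26/37]
  14 → bin 2 (new)  [load 14/37]
  11 → bin 1  [load 37/37]
  9 → bin 2  [load 23/37]
  8 → bin 2  [load 31/37]
  7 → bin 3 (new)  [load 7/37]
  4 → bin 2  [load 35/37]
  4 → bin 3  [load 11/37]
3 bins opened.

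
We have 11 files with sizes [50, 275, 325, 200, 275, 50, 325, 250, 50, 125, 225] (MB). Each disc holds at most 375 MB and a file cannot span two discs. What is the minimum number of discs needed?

7

Total = 325 + 325 + 275 + 275 + 250 + 225 + 200 + 125 + 50 + 50 + 50 = 2150 MB.
Lower bound: ⌈2150/375⌉ = 6 discs.
Also, 7 files each exceed 375/2 MB, and no two of those can share a disc, so at least 7 discs are needed.
A packing using 7 discs:
  disc 1: 325 + 50 = 375
  disc 2: 325 + 50 = 375
  disc 3: 275 + 50 = 325
  disc 4: 275 = 275
  disc 5: 250 + 125 = 375
  disc 6: 225 = 225
  disc 7: 200 = 200
This matches the lower bound, so 7 is optimal.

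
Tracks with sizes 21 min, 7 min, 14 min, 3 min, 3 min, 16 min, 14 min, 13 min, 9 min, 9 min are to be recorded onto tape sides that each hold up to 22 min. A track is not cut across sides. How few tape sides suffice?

6

Total = 21 + 16 + 14 + 14 + 13 + 9 + 9 + 7 + 3 + 3 = 109 min.
Lower bound: ⌈109/22⌉ = 5 tape sides.
A packing using 6 tape sides:
  side 1: 21 = 21
  side 2: 16 + 3 + 3 = 22
  side 3: 14 + 7 = 21
  side 4: 14 = 14
  side 5: 13 + 9 = 22
  side 6: 9 = 9
No arrangement into 5 tape sides stays within capacity, so 6 is optimal.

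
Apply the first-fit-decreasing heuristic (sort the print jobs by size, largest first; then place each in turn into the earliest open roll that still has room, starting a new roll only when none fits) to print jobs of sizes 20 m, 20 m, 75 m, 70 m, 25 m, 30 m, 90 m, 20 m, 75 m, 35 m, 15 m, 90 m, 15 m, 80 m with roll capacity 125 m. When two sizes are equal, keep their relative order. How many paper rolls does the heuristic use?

Sorted descending: 90, 90, 80, 75, 75, 70, 35, 30, 25, 20, 20, 20, 15, 15.
  90 → roll 1 (new)  [load 90/125]
  90 → roll 2 (new)  [load 90/125]
  80 → roll 3 (new)  [load 80/125]
  75 → roll 4 (new)  [load 75/125]
  75 → roll 5 (new)  [load 75/125]
  70 → roll 6 (new)  [load 70/125]
  35 → roll 1  [load 125/125]
  30 → roll 2  [load 120/125]
  25 → roll 3  [load 105/125]
  20 → roll 3  [load 125/125]
  20 → roll 4  [load 95/125]
  20 → roll 4  [load 115/125]
  15 → roll 5  [load 90/125]
  15 → roll 5  [load 105/125]
6 paper rolls opened.

6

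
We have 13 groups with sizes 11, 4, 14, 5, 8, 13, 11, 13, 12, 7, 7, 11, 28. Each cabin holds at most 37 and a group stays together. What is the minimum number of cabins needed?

4

Total = 28 + 14 + 13 + 13 + 12 + 11 + 11 + 11 + 8 + 7 + 7 + 5 + 4 = 144.
Lower bound: ⌈144/37⌉ = 4 cabins.
A packing using 4 cabins:
  cabin 1: 28 + 8 = 36
  cabin 2: 14 + 13 + 5 + 4 = 36
  cabin 3: 13 + 12 + 11 = 36
  cabin 4: 11 + 11 + 7 + 7 = 36
This matches the lower bound, so 4 is optimal.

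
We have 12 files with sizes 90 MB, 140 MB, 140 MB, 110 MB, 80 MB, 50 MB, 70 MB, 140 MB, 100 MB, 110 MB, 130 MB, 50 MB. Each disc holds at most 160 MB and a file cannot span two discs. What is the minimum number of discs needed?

9

Total = 140 + 140 + 140 + 130 + 110 + 110 + 100 + 90 + 80 + 70 + 50 + 50 = 1210 MB.
Lower bound: ⌈1210/160⌉ = 8 discs.
A packing using 9 discs:
  disc 1: 140 = 140
  disc 2: 140 = 140
  disc 3: 140 = 140
  disc 4: 130 = 130
  disc 5: 110 + 50 = 160
  disc 6: 110 + 50 = 160
  disc 7: 100 = 100
  disc 8: 90 + 70 = 160
  disc 9: 80 = 80
No arrangement into 8 discs stays within capacity, so 9 is optimal.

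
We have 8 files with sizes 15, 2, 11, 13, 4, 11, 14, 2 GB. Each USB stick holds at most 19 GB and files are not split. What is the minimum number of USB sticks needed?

5

Total = 15 + 14 + 13 + 11 + 11 + 4 + 2 + 2 = 72 GB.
Lower bound: ⌈72/19⌉ = 4 USB sticks.
Also, 5 files each exceed 19/2 GB, and no two of those can share a USB stick, so at least 5 USB sticks are needed.
A packing using 5 USB sticks:
  USB stick 1: 15 + 4 = 19
  USB stick 2: 14 + 2 + 2 = 18
  USB stick 3: 13 = 13
  USB stick 4: 11 = 11
  USB stick 5: 11 = 11
This matches the lower bound, so 5 is optimal.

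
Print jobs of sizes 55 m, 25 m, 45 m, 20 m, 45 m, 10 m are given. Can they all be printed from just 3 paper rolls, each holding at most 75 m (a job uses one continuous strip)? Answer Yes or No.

Yes

A valid assignment using 3 paper rolls:
  roll 1: 55 + 20 = 75
  roll 2: 45 + 25 = 70
  roll 3: 45 + 10 = 55
Every load is within 75 m, so 3 paper rolls suffice.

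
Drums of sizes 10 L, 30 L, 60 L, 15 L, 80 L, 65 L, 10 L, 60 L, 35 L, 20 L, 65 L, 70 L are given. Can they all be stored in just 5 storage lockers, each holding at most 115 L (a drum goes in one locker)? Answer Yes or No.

Total = 520 L; ⌈520/115⌉ = 5.
6 drums each exceed half the capacity and cannot share a locker, forcing at least 6 storage lockers.
At least 6 storage lockers are required, but only 5 are allowed.

No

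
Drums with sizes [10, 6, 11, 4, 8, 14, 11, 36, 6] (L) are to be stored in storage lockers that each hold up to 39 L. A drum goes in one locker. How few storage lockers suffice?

3

Total = 36 + 14 + 11 + 11 + 10 + 8 + 6 + 6 + 4 = 106 L.
Lower bound: ⌈106/39⌉ = 3 storage lockers.
A packing using 3 storage lockers:
  locker 1: 36 = 36
  locker 2: 14 + 11 + 11 = 36
  locker 3: 10 + 8 + 6 + 6 + 4 = 34
This matches the lower bound, so 3 is optimal.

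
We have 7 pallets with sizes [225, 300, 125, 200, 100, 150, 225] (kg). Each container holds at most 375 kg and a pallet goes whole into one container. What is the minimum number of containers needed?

4

Total = 300 + 225 + 225 + 200 + 150 + 125 + 100 = 1325 kg.
Lower bound: ⌈1325/375⌉ = 4 containers.
A packing using 4 containers:
  container 1: 300 = 300
  container 2: 225 + 150 = 375
  container 3: 225 + 125 = 350
  container 4: 200 + 100 = 300
This matches the lower bound, so 4 is optimal.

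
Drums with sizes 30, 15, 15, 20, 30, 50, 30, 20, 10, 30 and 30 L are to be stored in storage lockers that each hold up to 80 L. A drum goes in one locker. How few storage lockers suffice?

4

Total = 50 + 30 + 30 + 30 + 30 + 30 + 20 + 20 + 15 + 15 + 10 = 280 L.
Lower bound: ⌈280/80⌉ = 4 storage lockers.
A packing using 4 storage lockers:
  locker 1: 50 + 30 = 80
  locker 2: 30 + 30 + 20 = 80
  locker 3: 30 + 30 + 20 = 80
  locker 4: 15 + 15 + 10 = 40
This matches the lower bound, so 4 is optimal.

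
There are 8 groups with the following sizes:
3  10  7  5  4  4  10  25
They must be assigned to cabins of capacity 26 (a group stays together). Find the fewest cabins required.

3

Total = 25 + 10 + 10 + 7 + 5 + 4 + 4 + 3 = 68.
Lower bound: ⌈68/26⌉ = 3 cabins.
A packing using 3 cabins:
  cabin 1: 25 = 25
  cabin 2: 10 + 10 + 5 = 25
  cabin 3: 7 + 4 + 4 + 3 = 18
This matches the lower bound, so 3 is optimal.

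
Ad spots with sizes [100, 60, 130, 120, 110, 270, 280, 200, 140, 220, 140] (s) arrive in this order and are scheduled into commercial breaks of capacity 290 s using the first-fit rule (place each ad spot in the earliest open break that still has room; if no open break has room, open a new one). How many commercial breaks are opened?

  100 → break 1 (new)  [load 100/290]
  60 → break 1  [load 160/290]
  130 → break 1  [load 290/290]
  120 → break 2 (new)  [load 120/290]
  110 → break 2  [load 230/290]
  270 → break 3 (new)  [load 270/290]
  280 → break 4 (new)  [load 280/290]
  200 → break 5 (new)  [load 200/290]
  140 → break 6 (new)  [load 140/290]
  220 → break 7 (new)  [load 220/290]
  140 → break 6  [load 280/290]
7 commercial breaks opened.

7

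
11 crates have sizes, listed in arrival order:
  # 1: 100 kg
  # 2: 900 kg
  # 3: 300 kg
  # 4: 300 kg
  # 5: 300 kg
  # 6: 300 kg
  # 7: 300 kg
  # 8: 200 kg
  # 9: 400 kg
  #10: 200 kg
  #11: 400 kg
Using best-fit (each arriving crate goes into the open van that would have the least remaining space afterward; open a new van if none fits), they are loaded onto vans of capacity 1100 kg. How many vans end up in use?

  100 → van 1 (new)  [load 100/1100]
  900 → van 1  [load 1000/1100]
  300 → van 2 (new)  [load 300/1100]
  300 → van 2  [load 600/1100]
  300 → van 2  [load 900/1100]
  300 → van 3 (new)  [load 300/1100]
  300 → van 3  [load 600/1100]
  200 → van 2  [load 1100/1100]
  400 → van 3  [load 1000/1100]
  200 → van 4 (new)  [load 200/1100]
  400 → van 4  [load 600/1100]
4 vans opened.

4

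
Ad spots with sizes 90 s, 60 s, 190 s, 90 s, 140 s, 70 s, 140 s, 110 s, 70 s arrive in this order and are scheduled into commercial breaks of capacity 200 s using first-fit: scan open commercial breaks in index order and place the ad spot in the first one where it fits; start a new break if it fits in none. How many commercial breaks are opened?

6

  90 → break 1 (new)  [load 90/200]
  60 → break 1  [load 150/200]
  190 → break 2 (new)  [load 190/200]
  90 → break 3 (new)  [load 90/200]
  140 → break 4 (new)  [load 140/200]
  70 → break 3  [load 160/200]
  140 → break 5 (new)  [load 140/200]
  110 → break 6 (new)  [load 110/200]
  70 → break 6  [load 180/200]
6 commercial breaks opened.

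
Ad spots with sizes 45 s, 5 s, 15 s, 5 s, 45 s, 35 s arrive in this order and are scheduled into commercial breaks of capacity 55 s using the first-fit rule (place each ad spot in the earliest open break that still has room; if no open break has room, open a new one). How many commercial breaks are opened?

  45 → break 1 (new)  [load 45/55]
  5 → break 1  [load 50/55]
  15 → break 2 (new)  [load 15/55]
  5 → break 1  [load 55/55]
  45 → break 3 (new)  [load 45/55]
  35 → break 2  [load 50/55]
3 commercial breaks opened.

3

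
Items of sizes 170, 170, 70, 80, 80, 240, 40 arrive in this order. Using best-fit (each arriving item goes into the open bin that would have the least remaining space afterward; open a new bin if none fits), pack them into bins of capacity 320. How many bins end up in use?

3

  170 → bin 1 (new)  [load 170/320]
  170 → bin 2 (new)  [load 170/320]
  70 → bin 1  [load 240/320]
  80 → bin 1  [load 320/320]
  80 → bin 2  [load 250/320]
  240 → bin 3 (new)  [load 240/320]
  40 → bin 2  [load 290/320]
3 bins opened.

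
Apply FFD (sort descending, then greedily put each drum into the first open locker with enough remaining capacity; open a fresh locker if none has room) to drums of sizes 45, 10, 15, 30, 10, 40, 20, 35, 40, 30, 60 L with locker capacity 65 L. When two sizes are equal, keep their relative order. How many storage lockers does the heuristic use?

Sorted descending: 60, 45, 40, 40, 35, 30, 30, 20, 15, 10, 10.
  60 → locker 1 (new)  [load 60/65]
  45 → locker 2 (new)  [load 45/65]
  40 → locker 3 (new)  [load 40/65]
  40 → locker 4 (new)  [load 40/65]
  35 → locker 5 (new)  [load 35/65]
  30 → locker 5  [load 65/65]
  30 → locker 6 (new)  [load 30/65]
  20 → locker 2  [load 65/65]
  15 → locker 3  [load 55/65]
  10 → locker 3  [load 65/65]
  10 → locker 4  [load 50/65]
6 storage lockers opened.

6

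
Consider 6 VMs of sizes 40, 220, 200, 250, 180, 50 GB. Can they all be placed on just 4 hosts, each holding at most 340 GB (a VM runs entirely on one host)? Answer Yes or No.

A valid assignment using 4 hosts:
  host 1: 250 + 50 + 40 = 340
  host 2: 220 = 220
  host 3: 200 = 200
  host 4: 180 = 180
Every load is within 340 GB, so 4 hosts suffice.

Yes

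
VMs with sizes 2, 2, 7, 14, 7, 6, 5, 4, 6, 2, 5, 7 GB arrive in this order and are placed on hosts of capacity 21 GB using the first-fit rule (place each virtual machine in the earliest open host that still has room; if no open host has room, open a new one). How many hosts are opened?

4

  2 → host 1 (new)  [load 2/21]
  2 → host 1  [load 4/21]
  7 → host 1  [load 11/21]
  14 → host 2 (new)  [load 14/21]
  7 → host 1  [load 18/21]
  6 → host 2  [load 20/21]
  5 → host 3 (new)  [load 5/21]
  4 → host 3  [load 9/21]
  6 → host 3  [load 15/21]
  2 → host 1  [load 20/21]
  5 → host 3  [load 20/21]
  7 → host 4 (new)  [load 7/21]
4 hosts opened.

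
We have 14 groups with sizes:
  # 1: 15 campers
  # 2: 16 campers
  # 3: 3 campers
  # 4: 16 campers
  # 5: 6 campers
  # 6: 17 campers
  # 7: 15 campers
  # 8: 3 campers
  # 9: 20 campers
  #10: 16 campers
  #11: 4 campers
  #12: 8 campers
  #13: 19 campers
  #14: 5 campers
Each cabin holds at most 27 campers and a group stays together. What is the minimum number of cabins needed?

Total = 20 + 19 + 17 + 16 + 16 + 16 + 15 + 15 + 8 + 6 + 5 + 4 + 3 + 3 = 163 campers.
Lower bound: ⌈163/27⌉ = 7 cabins.
Also, 8 groups each exceed 27/2 campers, and no two of those can share a cabin, so at least 8 cabins are needed.
A packing using 8 cabins:
  cabin 1: 20 + 6 = 26
  cabin 2: 19 + 8 = 27
  cabin 3: 17 + 5 + 4 = 26
  cabin 4: 16 + 3 + 3 = 22
  cabin 5: 16 = 16
  cabin 6: 16 = 16
  cabin 7: 15 = 15
  cabin 8: 15 = 15
This matches the lower bound, so 8 is optimal.

8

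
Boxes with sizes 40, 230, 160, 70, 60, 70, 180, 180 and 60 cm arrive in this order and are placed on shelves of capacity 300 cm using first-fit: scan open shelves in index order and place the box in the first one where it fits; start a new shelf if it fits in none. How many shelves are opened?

4

  40 → shelf 1 (new)  [load 40/300]
  230 → shelf 1  [load 270/300]
  160 → shelf 2 (new)  [load 160/300]
  70 → shelf 2  [load 230/300]
  60 → shelf 2  [load 290/300]
  70 → shelf 3 (new)  [load 70/300]
  180 → shelf 3  [load 250/300]
  180 → shelf 4 (new)  [load 180/300]
  60 → shelf 4  [load 240/300]
4 shelves opened.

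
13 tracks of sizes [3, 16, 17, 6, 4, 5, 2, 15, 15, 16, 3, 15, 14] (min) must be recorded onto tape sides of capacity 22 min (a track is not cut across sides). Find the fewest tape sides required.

Total = 17 + 16 + 16 + 15 + 15 + 15 + 14 + 6 + 5 + 4 + 3 + 3 + 2 = 131 min.
Lower bound: ⌈131/22⌉ = 6 tape sides.
Also, 7 tracks each exceed 11 min, and no two of those can share a side, so at least 7 tape sides are needed.
A packing using 7 tape sides:
  side 1: 17 + 5 = 22
  side 2: 16 + 6 = 22
  side 3: 16 + 4 + 2 = 22
  side 4: 15 + 3 + 3 = 21
  side 5: 15 = 15
  side 6: 15 = 15
  side 7: 14 = 14
This matches the lower bound, so 7 is optimal.

7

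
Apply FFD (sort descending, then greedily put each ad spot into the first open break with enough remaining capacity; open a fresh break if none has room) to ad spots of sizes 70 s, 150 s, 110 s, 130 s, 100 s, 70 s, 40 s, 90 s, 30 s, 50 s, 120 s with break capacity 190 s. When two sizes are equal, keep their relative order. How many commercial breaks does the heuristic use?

6

Sorted descending: 150, 130, 120, 110, 100, 90, 70, 70, 50, 40, 30.
  150 → break 1 (new)  [load 150/190]
  130 → break 2 (new)  [load 130/190]
  120 → break 3 (new)  [load 120/190]
  110 → break 4 (new)  [load 110/190]
  100 → break 5 (new)  [load 100/190]
  90 → break 5  [load 190/190]
  70 → break 3  [load 190/190]
  70 → break 4  [load 180/190]
  50 → break 2  [load 180/190]
  40 → break 1  [load 190/190]
  30 → break 6 (new)  [load 30/190]
6 commercial breaks opened.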